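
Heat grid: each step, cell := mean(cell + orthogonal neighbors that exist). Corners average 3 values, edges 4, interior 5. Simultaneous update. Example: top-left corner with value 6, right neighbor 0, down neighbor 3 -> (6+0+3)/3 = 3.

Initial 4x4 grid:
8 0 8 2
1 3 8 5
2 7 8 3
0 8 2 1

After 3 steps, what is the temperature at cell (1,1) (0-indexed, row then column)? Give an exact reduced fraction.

Step 1: cell (1,1) = 19/5
Step 2: cell (1,1) = 481/100
Step 3: cell (1,1) = 8533/2000
Full grid after step 3:
  877/240 3547/800 11281/2400 223/45
  581/150 8533/2000 2529/500 11251/2400
  659/180 6809/1500 9147/2000 10867/2400
  521/135 1471/360 881/200 2857/720

Answer: 8533/2000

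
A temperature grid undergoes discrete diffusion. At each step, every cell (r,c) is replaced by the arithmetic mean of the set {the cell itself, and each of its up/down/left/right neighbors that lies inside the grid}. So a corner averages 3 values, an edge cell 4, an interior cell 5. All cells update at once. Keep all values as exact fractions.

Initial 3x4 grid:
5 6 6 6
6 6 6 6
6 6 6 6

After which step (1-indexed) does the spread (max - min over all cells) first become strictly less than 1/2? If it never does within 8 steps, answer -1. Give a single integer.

Answer: 1

Derivation:
Step 1: max=6, min=17/3, spread=1/3
  -> spread < 1/2 first at step 1
Step 2: max=6, min=103/18, spread=5/18
Step 3: max=6, min=1255/216, spread=41/216
Step 4: max=6, min=151303/25920, spread=4217/25920
Step 5: max=43121/7200, min=9122051/1555200, spread=38417/311040
Step 6: max=861403/144000, min=548671789/93312000, spread=1903471/18662400
Step 7: max=25804241/4320000, min=32991330911/5598720000, spread=18038617/223948800
Step 8: max=2319873241/388800000, min=1982271017149/335923200000, spread=883978523/13436928000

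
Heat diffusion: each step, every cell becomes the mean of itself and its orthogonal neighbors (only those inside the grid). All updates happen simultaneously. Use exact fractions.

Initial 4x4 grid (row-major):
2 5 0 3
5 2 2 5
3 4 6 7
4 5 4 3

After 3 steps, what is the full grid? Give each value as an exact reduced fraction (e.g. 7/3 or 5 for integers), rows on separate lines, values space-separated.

After step 1:
  4 9/4 5/2 8/3
  3 18/5 3 17/4
  4 4 23/5 21/4
  4 17/4 9/2 14/3
After step 2:
  37/12 247/80 125/48 113/36
  73/20 317/100 359/100 91/24
  15/4 409/100 427/100 563/120
  49/12 67/16 1081/240 173/36
After step 3:
  2357/720 2389/800 22357/7200 1373/432
  256/75 1407/400 20911/6000 13691/3600
  292/75 7787/2000 203/48 15803/3600
  577/144 3373/800 31981/7200 10081/2160

Answer: 2357/720 2389/800 22357/7200 1373/432
256/75 1407/400 20911/6000 13691/3600
292/75 7787/2000 203/48 15803/3600
577/144 3373/800 31981/7200 10081/2160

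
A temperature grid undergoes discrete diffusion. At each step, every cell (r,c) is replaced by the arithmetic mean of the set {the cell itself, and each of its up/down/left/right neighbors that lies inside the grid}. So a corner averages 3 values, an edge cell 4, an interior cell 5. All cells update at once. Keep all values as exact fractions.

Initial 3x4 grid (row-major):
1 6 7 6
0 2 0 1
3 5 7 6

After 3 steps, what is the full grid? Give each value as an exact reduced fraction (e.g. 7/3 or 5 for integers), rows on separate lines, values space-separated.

After step 1:
  7/3 4 19/4 14/3
  3/2 13/5 17/5 13/4
  8/3 17/4 9/2 14/3
After step 2:
  47/18 821/240 1009/240 38/9
  91/40 63/20 37/10 959/240
  101/36 841/240 1009/240 149/36
After step 3:
  5981/2160 4819/1440 5597/1440 559/135
  1301/480 321/100 4621/1200 11561/2880
  6181/2160 4919/1440 5597/1440 2221/540

Answer: 5981/2160 4819/1440 5597/1440 559/135
1301/480 321/100 4621/1200 11561/2880
6181/2160 4919/1440 5597/1440 2221/540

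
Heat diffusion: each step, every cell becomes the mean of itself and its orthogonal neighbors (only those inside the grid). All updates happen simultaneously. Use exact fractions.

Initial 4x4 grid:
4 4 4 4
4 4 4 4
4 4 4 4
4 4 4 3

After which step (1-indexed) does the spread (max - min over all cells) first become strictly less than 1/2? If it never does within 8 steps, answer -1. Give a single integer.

Answer: 1

Derivation:
Step 1: max=4, min=11/3, spread=1/3
  -> spread < 1/2 first at step 1
Step 2: max=4, min=67/18, spread=5/18
Step 3: max=4, min=823/216, spread=41/216
Step 4: max=4, min=24877/6480, spread=1043/6480
Step 5: max=4, min=752047/194400, spread=25553/194400
Step 6: max=71921/18000, min=22656541/5832000, spread=645863/5832000
Step 7: max=479029/120000, min=682198309/174960000, spread=16225973/174960000
Step 8: max=215299/54000, min=20517722017/5248800000, spread=409340783/5248800000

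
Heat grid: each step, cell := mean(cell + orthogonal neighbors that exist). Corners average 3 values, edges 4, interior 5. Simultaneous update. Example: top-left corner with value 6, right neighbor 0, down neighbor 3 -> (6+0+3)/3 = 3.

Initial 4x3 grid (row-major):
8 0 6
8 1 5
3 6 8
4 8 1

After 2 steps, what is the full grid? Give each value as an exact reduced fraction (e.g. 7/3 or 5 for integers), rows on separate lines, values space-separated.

Answer: 169/36 67/16 149/36
235/48 459/100 53/12
409/80 121/25 313/60
5 1237/240 185/36

Derivation:
After step 1:
  16/3 15/4 11/3
  5 4 5
  21/4 26/5 5
  5 19/4 17/3
After step 2:
  169/36 67/16 149/36
  235/48 459/100 53/12
  409/80 121/25 313/60
  5 1237/240 185/36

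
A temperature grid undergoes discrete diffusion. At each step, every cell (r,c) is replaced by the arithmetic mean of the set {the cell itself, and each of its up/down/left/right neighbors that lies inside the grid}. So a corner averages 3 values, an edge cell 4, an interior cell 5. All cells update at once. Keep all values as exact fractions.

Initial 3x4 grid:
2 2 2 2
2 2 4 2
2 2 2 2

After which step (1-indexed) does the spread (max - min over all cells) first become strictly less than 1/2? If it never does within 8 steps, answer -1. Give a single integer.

Step 1: max=5/2, min=2, spread=1/2
Step 2: max=123/50, min=2, spread=23/50
  -> spread < 1/2 first at step 2
Step 3: max=5611/2400, min=413/200, spread=131/480
Step 4: max=49751/21600, min=7591/3600, spread=841/4320
Step 5: max=19822051/8640000, min=1533373/720000, spread=56863/345600
Step 6: max=177054341/77760000, min=13949543/6480000, spread=386393/3110400
Step 7: max=70601723131/31104000000, min=5604358813/2592000000, spread=26795339/248832000
Step 8: max=4216295714129/1866240000000, min=338126149667/155520000000, spread=254051069/2985984000

Answer: 2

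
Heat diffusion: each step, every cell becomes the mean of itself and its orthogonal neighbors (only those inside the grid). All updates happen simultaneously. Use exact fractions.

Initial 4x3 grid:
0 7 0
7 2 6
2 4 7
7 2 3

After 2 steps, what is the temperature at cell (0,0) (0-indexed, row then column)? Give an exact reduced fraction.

Answer: 29/9

Derivation:
Step 1: cell (0,0) = 14/3
Step 2: cell (0,0) = 29/9
Full grid after step 2:
  29/9 329/80 31/9
  1057/240 347/100 1097/240
  889/240 113/25 323/80
  38/9 113/30 13/3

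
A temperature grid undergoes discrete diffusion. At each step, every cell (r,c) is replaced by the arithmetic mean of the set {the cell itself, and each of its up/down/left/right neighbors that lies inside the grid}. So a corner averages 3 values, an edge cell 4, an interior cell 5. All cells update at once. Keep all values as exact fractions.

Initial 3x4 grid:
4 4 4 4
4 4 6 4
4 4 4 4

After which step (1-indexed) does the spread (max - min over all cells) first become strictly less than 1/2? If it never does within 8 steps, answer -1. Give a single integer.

Step 1: max=9/2, min=4, spread=1/2
Step 2: max=223/50, min=4, spread=23/50
  -> spread < 1/2 first at step 2
Step 3: max=10411/2400, min=813/200, spread=131/480
Step 4: max=92951/21600, min=14791/3600, spread=841/4320
Step 5: max=37102051/8640000, min=2973373/720000, spread=56863/345600
Step 6: max=332574341/77760000, min=26909543/6480000, spread=386393/3110400
Step 7: max=132809723131/31104000000, min=10788358813/2592000000, spread=26795339/248832000
Step 8: max=7948775714129/1866240000000, min=649166149667/155520000000, spread=254051069/2985984000

Answer: 2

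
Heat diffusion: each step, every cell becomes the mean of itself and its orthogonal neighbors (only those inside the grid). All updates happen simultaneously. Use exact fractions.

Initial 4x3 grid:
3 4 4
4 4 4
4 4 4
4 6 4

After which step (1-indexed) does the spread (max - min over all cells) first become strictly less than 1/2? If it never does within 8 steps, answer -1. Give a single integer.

Step 1: max=14/3, min=11/3, spread=1
Step 2: max=547/120, min=67/18, spread=301/360
Step 3: max=4757/1080, min=823/216, spread=107/180
Step 4: max=1879771/432000, min=501923/129600, spread=620083/1296000
  -> spread < 1/2 first at step 4
Step 5: max=16725161/3888000, min=30422287/7776000, spread=201869/518400
Step 6: max=6635796811/1555200000, min=1843197953/466560000, spread=1475410903/4665600000
Step 7: max=59330549501/13996800000, min=111341147227/27993600000, spread=3614791/13824000
Step 8: max=23606629068691/5598720000000, min=6720701342993/1679616000000, spread=3612873776143/16796160000000

Answer: 4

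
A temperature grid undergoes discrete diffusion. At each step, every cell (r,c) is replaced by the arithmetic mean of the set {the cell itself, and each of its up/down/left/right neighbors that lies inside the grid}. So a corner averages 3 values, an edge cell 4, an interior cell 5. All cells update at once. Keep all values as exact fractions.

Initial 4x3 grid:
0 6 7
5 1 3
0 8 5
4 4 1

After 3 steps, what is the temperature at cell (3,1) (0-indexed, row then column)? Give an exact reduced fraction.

Answer: 18383/4800

Derivation:
Step 1: cell (3,1) = 17/4
Step 2: cell (3,1) = 277/80
Step 3: cell (3,1) = 18383/4800
Full grid after step 3:
  7681/2160 8929/2400 9431/2160
  23107/7200 3991/1000 28907/7200
  25957/7200 7157/2000 29657/7200
  917/270 18383/4800 4033/1080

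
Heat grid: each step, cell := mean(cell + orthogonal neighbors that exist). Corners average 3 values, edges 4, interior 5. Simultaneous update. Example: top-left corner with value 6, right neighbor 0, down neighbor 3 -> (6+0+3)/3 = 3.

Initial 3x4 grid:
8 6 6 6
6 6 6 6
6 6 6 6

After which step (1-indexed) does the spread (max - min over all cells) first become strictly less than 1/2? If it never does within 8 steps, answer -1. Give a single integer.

Step 1: max=20/3, min=6, spread=2/3
Step 2: max=59/9, min=6, spread=5/9
Step 3: max=689/108, min=6, spread=41/108
  -> spread < 1/2 first at step 3
Step 4: max=81977/12960, min=6, spread=4217/12960
Step 5: max=4874749/777600, min=21679/3600, spread=38417/155520
Step 6: max=291136211/46656000, min=434597/72000, spread=1903471/9331200
Step 7: max=17397149089/2799360000, min=13075759/2160000, spread=18038617/111974400
Step 8: max=1041037782851/167961600000, min=1179326759/194400000, spread=883978523/6718464000

Answer: 3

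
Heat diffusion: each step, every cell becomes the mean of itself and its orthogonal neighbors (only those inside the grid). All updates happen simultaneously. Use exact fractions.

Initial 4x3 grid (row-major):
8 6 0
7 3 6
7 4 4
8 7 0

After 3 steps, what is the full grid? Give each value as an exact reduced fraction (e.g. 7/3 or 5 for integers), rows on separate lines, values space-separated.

Answer: 1031/180 23483/4800 194/45
13879/2400 10047/2000 3293/800
42647/7200 10037/2000 30247/7200
1271/216 24413/4800 937/216

Derivation:
After step 1:
  7 17/4 4
  25/4 26/5 13/4
  13/2 5 7/2
  22/3 19/4 11/3
After step 2:
  35/6 409/80 23/6
  499/80 479/100 319/80
  301/48 499/100 185/48
  223/36 83/16 143/36
After step 3:
  1031/180 23483/4800 194/45
  13879/2400 10047/2000 3293/800
  42647/7200 10037/2000 30247/7200
  1271/216 24413/4800 937/216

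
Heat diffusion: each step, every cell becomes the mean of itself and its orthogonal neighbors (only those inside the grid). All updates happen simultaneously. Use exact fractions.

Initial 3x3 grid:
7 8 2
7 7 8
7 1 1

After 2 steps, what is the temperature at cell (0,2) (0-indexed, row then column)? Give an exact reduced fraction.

Answer: 11/2

Derivation:
Step 1: cell (0,2) = 6
Step 2: cell (0,2) = 11/2
Full grid after step 2:
  61/9 383/60 11/2
  383/60 277/50 601/120
  16/3 139/30 71/18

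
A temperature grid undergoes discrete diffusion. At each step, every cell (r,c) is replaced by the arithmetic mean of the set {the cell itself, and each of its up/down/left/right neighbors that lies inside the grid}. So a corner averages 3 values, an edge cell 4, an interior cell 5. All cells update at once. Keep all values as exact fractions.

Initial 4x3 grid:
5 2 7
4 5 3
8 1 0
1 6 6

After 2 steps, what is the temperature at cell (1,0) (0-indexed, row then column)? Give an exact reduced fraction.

Answer: 47/12

Derivation:
Step 1: cell (1,0) = 11/2
Step 2: cell (1,0) = 47/12
Full grid after step 2:
  167/36 185/48 25/6
  47/12 21/5 53/16
  9/2 33/10 57/16
  4 33/8 10/3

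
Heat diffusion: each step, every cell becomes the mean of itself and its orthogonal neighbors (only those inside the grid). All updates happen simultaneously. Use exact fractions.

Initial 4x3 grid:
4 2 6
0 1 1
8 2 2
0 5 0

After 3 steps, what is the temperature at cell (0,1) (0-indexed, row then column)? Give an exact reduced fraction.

Step 1: cell (0,1) = 13/4
Step 2: cell (0,1) = 189/80
Step 3: cell (0,1) = 4349/1600
Full grid after step 3:
  223/90 4349/1600 109/45
  6751/2400 4563/2000 2017/800
  19043/7200 16399/6000 14843/7200
  3343/1080 34931/14400 2593/1080

Answer: 4349/1600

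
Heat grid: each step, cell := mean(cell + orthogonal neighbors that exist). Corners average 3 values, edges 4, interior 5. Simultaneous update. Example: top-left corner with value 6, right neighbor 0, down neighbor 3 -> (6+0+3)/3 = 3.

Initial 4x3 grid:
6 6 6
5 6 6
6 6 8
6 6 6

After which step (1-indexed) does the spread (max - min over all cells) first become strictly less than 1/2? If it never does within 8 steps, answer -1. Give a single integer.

Answer: 4

Derivation:
Step 1: max=20/3, min=17/3, spread=1
Step 2: max=391/60, min=689/120, spread=31/40
Step 3: max=3451/540, min=6269/1080, spread=211/360
Step 4: max=50909/8100, min=191051/32400, spread=839/2160
  -> spread < 1/2 first at step 4
Step 5: max=6079667/972000, min=5757887/972000, spread=5363/16200
Step 6: max=45261821/7290000, min=174007859/29160000, spread=93859/388800
Step 7: max=2705523139/437400000, min=10479438331/1749600000, spread=4568723/23328000
Step 8: max=323439295627/52488000000, min=631152124379/104976000000, spread=8387449/55987200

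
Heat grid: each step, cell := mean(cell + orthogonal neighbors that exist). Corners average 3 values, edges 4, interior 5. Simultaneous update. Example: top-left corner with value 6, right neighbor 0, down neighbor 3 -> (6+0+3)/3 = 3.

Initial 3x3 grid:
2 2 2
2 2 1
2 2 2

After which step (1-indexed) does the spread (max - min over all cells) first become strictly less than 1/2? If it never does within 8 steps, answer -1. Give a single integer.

Step 1: max=2, min=5/3, spread=1/3
  -> spread < 1/2 first at step 1
Step 2: max=2, min=413/240, spread=67/240
Step 3: max=393/200, min=3883/2160, spread=1807/10800
Step 4: max=10439/5400, min=1570037/864000, spread=33401/288000
Step 5: max=1036609/540000, min=14322067/7776000, spread=3025513/38880000
Step 6: max=54844051/28800000, min=5755873133/3110400000, spread=53531/995328
Step 7: max=14760883949/7776000000, min=347215074151/186624000000, spread=450953/11943936
Step 8: max=1765231389481/933120000000, min=20885976439397/11197440000000, spread=3799043/143327232

Answer: 1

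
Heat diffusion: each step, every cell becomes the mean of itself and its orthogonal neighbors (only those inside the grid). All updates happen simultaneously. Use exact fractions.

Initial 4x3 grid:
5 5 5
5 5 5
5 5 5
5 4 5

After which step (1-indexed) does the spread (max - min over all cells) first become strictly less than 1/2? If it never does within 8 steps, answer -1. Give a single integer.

Answer: 1

Derivation:
Step 1: max=5, min=14/3, spread=1/3
  -> spread < 1/2 first at step 1
Step 2: max=5, min=1133/240, spread=67/240
Step 3: max=5, min=10363/2160, spread=437/2160
Step 4: max=4991/1000, min=4162469/864000, spread=29951/172800
Step 5: max=16796/3375, min=37664179/7776000, spread=206761/1555200
Step 6: max=26834329/5400000, min=15095804429/3110400000, spread=14430763/124416000
Step 7: max=2142347273/432000000, min=908012258311/186624000000, spread=139854109/1492992000
Step 8: max=192548771023/38880000000, min=54564728109749/11197440000000, spread=7114543559/89579520000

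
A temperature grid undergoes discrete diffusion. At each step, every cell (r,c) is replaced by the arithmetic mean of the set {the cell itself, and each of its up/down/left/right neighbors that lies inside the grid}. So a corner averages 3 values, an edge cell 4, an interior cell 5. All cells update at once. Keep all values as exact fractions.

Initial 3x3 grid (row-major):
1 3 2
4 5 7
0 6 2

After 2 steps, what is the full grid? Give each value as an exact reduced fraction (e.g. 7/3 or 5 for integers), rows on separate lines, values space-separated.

Answer: 95/36 173/48 43/12
27/8 7/2 9/2
109/36 199/48 49/12

Derivation:
After step 1:
  8/3 11/4 4
  5/2 5 4
  10/3 13/4 5
After step 2:
  95/36 173/48 43/12
  27/8 7/2 9/2
  109/36 199/48 49/12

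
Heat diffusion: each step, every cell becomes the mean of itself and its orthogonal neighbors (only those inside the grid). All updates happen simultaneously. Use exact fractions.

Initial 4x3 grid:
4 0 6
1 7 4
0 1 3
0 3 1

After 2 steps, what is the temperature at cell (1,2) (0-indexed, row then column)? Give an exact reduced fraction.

Step 1: cell (1,2) = 5
Step 2: cell (1,2) = 791/240
Full grid after step 2:
  107/36 237/80 151/36
  233/120 353/100 791/240
  73/40 47/25 743/240
  11/12 443/240 35/18

Answer: 791/240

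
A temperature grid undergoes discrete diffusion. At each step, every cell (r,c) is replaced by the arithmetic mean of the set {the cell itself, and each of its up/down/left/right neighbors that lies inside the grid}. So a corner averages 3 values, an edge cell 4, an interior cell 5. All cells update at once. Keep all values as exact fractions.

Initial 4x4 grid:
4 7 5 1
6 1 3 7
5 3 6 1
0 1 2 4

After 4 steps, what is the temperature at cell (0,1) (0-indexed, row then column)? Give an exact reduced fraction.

Step 1: cell (0,1) = 17/4
Step 2: cell (0,1) = 215/48
Step 3: cell (0,1) = 31201/7200
Step 4: cell (0,1) = 904027/216000
Full grid after step 4:
  276961/64800 904027/216000 881891/216000 253889/64800
  105239/27000 699763/180000 135127/36000 25663/6750
  1234/375 194279/60000 612053/180000 91189/27000
  60989/21600 207703/72000 640397/216000 207671/64800

Answer: 904027/216000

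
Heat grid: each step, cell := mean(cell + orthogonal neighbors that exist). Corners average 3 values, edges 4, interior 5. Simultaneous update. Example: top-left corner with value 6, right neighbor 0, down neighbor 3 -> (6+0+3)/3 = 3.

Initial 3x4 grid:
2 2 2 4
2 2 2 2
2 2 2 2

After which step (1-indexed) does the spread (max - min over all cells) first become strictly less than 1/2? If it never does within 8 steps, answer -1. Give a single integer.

Step 1: max=8/3, min=2, spread=2/3
Step 2: max=23/9, min=2, spread=5/9
Step 3: max=257/108, min=2, spread=41/108
  -> spread < 1/2 first at step 3
Step 4: max=30137/12960, min=2, spread=4217/12960
Step 5: max=1764349/777600, min=7279/3600, spread=38417/155520
Step 6: max=104512211/46656000, min=146597/72000, spread=1903471/9331200
Step 7: max=6199709089/2799360000, min=4435759/2160000, spread=18038617/111974400
Step 8: max=369191382851/167961600000, min=401726759/194400000, spread=883978523/6718464000

Answer: 3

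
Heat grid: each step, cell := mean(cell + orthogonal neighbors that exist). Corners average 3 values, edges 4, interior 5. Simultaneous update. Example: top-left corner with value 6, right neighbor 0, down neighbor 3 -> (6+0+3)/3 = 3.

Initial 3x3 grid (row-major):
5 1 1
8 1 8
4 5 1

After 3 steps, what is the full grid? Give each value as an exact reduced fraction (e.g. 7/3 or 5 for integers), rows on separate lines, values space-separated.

Answer: 4403/1080 251/75 7331/2160
29171/7200 3013/750 15889/4800
9781/2160 55567/14400 4193/1080

Derivation:
After step 1:
  14/3 2 10/3
  9/2 23/5 11/4
  17/3 11/4 14/3
After step 2:
  67/18 73/20 97/36
  583/120 83/25 307/80
  155/36 1061/240 61/18
After step 3:
  4403/1080 251/75 7331/2160
  29171/7200 3013/750 15889/4800
  9781/2160 55567/14400 4193/1080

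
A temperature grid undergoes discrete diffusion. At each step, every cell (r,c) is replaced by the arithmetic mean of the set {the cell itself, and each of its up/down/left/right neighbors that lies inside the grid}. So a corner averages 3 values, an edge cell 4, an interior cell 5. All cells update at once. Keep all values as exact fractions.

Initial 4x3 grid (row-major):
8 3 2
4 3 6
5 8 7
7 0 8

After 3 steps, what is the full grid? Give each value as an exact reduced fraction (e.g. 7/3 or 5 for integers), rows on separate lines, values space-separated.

After step 1:
  5 4 11/3
  5 24/5 9/2
  6 23/5 29/4
  4 23/4 5
After step 2:
  14/3 131/30 73/18
  26/5 229/50 1213/240
  49/10 142/25 427/80
  21/4 387/80 6
After step 3:
  427/90 7951/1800 9703/2160
  1451/300 29857/6000 34249/7200
  2103/400 5067/1000 13243/2400
  1199/240 8707/1600 647/120

Answer: 427/90 7951/1800 9703/2160
1451/300 29857/6000 34249/7200
2103/400 5067/1000 13243/2400
1199/240 8707/1600 647/120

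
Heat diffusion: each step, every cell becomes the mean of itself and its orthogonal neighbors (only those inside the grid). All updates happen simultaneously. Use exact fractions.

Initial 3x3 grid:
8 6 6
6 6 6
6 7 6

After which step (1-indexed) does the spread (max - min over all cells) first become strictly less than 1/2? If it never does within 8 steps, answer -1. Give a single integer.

Step 1: max=20/3, min=6, spread=2/3
Step 2: max=59/9, min=92/15, spread=19/45
  -> spread < 1/2 first at step 2
Step 3: max=1739/270, min=11153/1800, spread=1321/5400
Step 4: max=207221/32400, min=806959/129600, spread=877/5184
Step 5: max=1546439/243000, min=48564173/7776000, spread=7375/62208
Step 6: max=740157539/116640000, min=2921787031/466560000, spread=62149/746496
Step 7: max=22158208829/3499200000, min=175629598757/27993600000, spread=523543/8957952
Step 8: max=2655340121201/419904000000, min=10552445031679/1679616000000, spread=4410589/107495424

Answer: 2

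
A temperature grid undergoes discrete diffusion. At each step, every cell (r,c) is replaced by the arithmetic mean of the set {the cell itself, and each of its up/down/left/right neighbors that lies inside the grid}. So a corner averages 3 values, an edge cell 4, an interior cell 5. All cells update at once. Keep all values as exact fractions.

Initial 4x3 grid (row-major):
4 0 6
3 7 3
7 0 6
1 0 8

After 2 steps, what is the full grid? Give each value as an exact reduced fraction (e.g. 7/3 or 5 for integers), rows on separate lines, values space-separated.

Answer: 71/18 731/240 17/4
97/30 108/25 307/80
11/3 317/100 221/48
23/9 163/48 67/18

Derivation:
After step 1:
  7/3 17/4 3
  21/4 13/5 11/2
  11/4 4 17/4
  8/3 9/4 14/3
After step 2:
  71/18 731/240 17/4
  97/30 108/25 307/80
  11/3 317/100 221/48
  23/9 163/48 67/18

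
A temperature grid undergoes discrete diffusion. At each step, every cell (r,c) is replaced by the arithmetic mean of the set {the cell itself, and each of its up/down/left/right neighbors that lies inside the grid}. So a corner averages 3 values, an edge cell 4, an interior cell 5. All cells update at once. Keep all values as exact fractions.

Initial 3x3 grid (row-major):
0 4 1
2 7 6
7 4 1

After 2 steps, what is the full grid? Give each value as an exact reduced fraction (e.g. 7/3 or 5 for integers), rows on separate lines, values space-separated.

After step 1:
  2 3 11/3
  4 23/5 15/4
  13/3 19/4 11/3
After step 2:
  3 199/60 125/36
  56/15 201/50 941/240
  157/36 347/80 73/18

Answer: 3 199/60 125/36
56/15 201/50 941/240
157/36 347/80 73/18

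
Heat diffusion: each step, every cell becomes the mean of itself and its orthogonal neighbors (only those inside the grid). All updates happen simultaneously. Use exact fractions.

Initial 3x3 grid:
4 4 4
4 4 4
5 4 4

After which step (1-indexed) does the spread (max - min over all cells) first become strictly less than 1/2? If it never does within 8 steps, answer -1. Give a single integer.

Step 1: max=13/3, min=4, spread=1/3
  -> spread < 1/2 first at step 1
Step 2: max=77/18, min=4, spread=5/18
Step 3: max=905/216, min=4, spread=41/216
Step 4: max=53971/12960, min=1451/360, spread=347/2592
Step 5: max=3217337/777600, min=14557/3600, spread=2921/31104
Step 6: max=192452539/46656000, min=1753483/432000, spread=24611/373248
Step 7: max=11516162033/2799360000, min=39536741/9720000, spread=207329/4478976
Step 8: max=689876352451/167961600000, min=2112401599/518400000, spread=1746635/53747712

Answer: 1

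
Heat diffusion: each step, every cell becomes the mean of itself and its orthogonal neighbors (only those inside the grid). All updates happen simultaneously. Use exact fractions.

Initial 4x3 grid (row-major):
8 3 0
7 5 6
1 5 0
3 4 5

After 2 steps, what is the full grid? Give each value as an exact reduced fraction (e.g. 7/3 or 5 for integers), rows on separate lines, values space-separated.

After step 1:
  6 4 3
  21/4 26/5 11/4
  4 3 4
  8/3 17/4 3
After step 2:
  61/12 91/20 13/4
  409/80 101/25 299/80
  179/48 409/100 51/16
  131/36 155/48 15/4

Answer: 61/12 91/20 13/4
409/80 101/25 299/80
179/48 409/100 51/16
131/36 155/48 15/4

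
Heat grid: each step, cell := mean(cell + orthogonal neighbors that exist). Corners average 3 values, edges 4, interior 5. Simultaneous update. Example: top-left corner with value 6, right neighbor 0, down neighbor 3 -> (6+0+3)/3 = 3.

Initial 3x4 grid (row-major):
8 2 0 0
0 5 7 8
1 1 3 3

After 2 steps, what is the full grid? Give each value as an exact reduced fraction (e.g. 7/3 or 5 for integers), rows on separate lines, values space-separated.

After step 1:
  10/3 15/4 9/4 8/3
  7/2 3 23/5 9/2
  2/3 5/2 7/2 14/3
After step 2:
  127/36 37/12 199/60 113/36
  21/8 347/100 357/100 493/120
  20/9 29/12 229/60 38/9

Answer: 127/36 37/12 199/60 113/36
21/8 347/100 357/100 493/120
20/9 29/12 229/60 38/9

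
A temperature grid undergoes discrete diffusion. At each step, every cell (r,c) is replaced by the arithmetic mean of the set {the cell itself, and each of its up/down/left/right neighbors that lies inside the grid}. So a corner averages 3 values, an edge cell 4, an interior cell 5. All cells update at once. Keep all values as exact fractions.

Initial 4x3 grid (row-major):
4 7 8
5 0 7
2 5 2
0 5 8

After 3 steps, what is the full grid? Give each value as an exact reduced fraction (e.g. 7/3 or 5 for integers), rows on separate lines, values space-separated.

After step 1:
  16/3 19/4 22/3
  11/4 24/5 17/4
  3 14/5 11/2
  7/3 9/2 5
After step 2:
  77/18 1333/240 49/9
  953/240 387/100 1313/240
  653/240 103/25 351/80
  59/18 439/120 5
After step 3:
  4969/1080 68927/14400 5929/1080
  26711/7200 27583/6000 34511/7200
  25361/7200 5627/1500 11387/2400
  6953/2160 28901/7200 3131/720

Answer: 4969/1080 68927/14400 5929/1080
26711/7200 27583/6000 34511/7200
25361/7200 5627/1500 11387/2400
6953/2160 28901/7200 3131/720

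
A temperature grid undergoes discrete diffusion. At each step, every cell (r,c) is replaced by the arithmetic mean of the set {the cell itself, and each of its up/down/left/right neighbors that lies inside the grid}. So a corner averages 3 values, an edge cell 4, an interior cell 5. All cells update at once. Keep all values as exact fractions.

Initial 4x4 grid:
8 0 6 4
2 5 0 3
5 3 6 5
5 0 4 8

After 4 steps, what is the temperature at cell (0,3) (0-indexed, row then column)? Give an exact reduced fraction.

Step 1: cell (0,3) = 13/3
Step 2: cell (0,3) = 59/18
Step 3: cell (0,3) = 1639/432
Step 4: cell (0,3) = 234701/64800
Full grid after step 4:
  30901/8100 767033/216000 800273/216000 234701/64800
  783143/216000 84631/22500 26111/7200 430159/108000
  806471/216000 652997/180000 183433/45000 451607/108000
  233159/64800 416383/108000 442787/108000 72871/16200

Answer: 234701/64800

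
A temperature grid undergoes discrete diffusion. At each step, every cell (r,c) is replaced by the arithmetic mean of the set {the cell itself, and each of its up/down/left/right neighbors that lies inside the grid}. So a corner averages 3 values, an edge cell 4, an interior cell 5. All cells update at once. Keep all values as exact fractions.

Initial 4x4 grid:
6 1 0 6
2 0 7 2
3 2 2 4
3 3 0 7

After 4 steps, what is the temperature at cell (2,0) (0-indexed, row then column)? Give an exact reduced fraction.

Step 1: cell (2,0) = 5/2
Step 2: cell (2,0) = 41/16
Step 3: cell (2,0) = 2021/800
Step 4: cell (2,0) = 60143/24000
Full grid after step 4:
  3029/1200 192697/72000 618739/216000 208561/64800
  61439/24000 77303/30000 537283/180000 43249/13500
  60143/24000 31727/12000 262421/90000 44677/13500
  6097/2400 94547/36000 321221/108000 104351/32400

Answer: 60143/24000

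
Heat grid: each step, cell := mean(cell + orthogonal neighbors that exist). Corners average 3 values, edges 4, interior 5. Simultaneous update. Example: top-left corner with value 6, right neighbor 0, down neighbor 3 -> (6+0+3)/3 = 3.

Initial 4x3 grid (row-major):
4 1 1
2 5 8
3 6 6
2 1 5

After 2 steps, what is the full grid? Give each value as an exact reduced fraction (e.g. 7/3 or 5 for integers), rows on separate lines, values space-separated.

After step 1:
  7/3 11/4 10/3
  7/2 22/5 5
  13/4 21/5 25/4
  2 7/2 4
After step 2:
  103/36 769/240 133/36
  809/240 397/100 1139/240
  259/80 108/25 389/80
  35/12 137/40 55/12

Answer: 103/36 769/240 133/36
809/240 397/100 1139/240
259/80 108/25 389/80
35/12 137/40 55/12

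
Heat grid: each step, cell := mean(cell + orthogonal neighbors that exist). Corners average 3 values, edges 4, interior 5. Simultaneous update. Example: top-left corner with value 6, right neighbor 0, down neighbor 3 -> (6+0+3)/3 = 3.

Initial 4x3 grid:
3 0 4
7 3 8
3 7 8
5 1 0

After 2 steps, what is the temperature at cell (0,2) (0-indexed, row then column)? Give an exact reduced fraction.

Step 1: cell (0,2) = 4
Step 2: cell (0,2) = 49/12
Full grid after step 2:
  59/18 89/24 49/12
  107/24 433/100 41/8
  169/40 239/50 189/40
  47/12 273/80 4

Answer: 49/12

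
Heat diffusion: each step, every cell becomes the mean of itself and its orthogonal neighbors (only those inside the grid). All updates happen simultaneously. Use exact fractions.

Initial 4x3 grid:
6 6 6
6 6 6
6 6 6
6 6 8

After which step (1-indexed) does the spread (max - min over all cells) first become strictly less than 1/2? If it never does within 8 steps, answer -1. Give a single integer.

Step 1: max=20/3, min=6, spread=2/3
Step 2: max=59/9, min=6, spread=5/9
Step 3: max=689/108, min=6, spread=41/108
  -> spread < 1/2 first at step 3
Step 4: max=81977/12960, min=6, spread=4217/12960
Step 5: max=4874749/777600, min=21679/3600, spread=38417/155520
Step 6: max=291136211/46656000, min=434597/72000, spread=1903471/9331200
Step 7: max=17397149089/2799360000, min=13075759/2160000, spread=18038617/111974400
Step 8: max=1041037782851/167961600000, min=1179326759/194400000, spread=883978523/6718464000

Answer: 3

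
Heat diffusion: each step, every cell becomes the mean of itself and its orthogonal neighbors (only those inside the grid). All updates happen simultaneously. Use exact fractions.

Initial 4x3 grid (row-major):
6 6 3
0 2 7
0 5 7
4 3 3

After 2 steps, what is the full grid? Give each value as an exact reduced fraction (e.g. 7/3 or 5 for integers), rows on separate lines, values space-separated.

Answer: 41/12 211/48 43/9
49/16 92/25 235/48
599/240 189/50 1079/240
25/9 829/240 163/36

Derivation:
After step 1:
  4 17/4 16/3
  2 4 19/4
  9/4 17/5 11/2
  7/3 15/4 13/3
After step 2:
  41/12 211/48 43/9
  49/16 92/25 235/48
  599/240 189/50 1079/240
  25/9 829/240 163/36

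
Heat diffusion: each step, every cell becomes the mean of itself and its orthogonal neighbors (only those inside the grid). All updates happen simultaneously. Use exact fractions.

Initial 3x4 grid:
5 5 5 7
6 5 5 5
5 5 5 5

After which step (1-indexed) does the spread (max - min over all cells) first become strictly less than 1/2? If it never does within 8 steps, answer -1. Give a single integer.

Step 1: max=17/3, min=5, spread=2/3
Step 2: max=50/9, min=5, spread=5/9
Step 3: max=581/108, min=2297/450, spread=743/2700
  -> spread < 1/2 first at step 3
Step 4: max=346237/64800, min=92587/18000, spread=64619/324000
Step 5: max=20576753/3888000, min=8361917/1620000, spread=2540761/19440000
Step 6: max=1230640807/233280000, min=2415437239/466560000, spread=73351/746496
Step 7: max=73581868613/13996800000, min=145186645301/27993600000, spread=79083677/1119744000
Step 8: max=4407525478567/839808000000, min=8718564793759/1679616000000, spread=771889307/13436928000

Answer: 3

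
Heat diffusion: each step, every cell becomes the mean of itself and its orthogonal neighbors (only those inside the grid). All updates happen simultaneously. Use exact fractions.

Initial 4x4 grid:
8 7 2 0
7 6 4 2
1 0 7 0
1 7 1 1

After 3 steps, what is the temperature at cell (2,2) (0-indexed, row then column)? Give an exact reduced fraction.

Step 1: cell (2,2) = 12/5
Step 2: cell (2,2) = 173/50
Step 3: cell (2,2) = 16759/6000
Full grid after step 3:
  11843/2160 18001/3600 12757/3600 362/135
  35627/7200 5173/1200 5279/1500 8467/3600
  8633/2400 1863/500 16759/6000 8999/3600
  16/5 6823/2400 20773/7200 4669/2160

Answer: 16759/6000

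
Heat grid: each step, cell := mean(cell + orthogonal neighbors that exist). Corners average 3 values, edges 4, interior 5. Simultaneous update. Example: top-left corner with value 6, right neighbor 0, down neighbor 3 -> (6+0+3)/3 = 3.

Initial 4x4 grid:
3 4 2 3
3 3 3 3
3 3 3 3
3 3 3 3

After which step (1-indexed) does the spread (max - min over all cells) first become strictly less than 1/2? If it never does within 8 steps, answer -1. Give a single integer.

Step 1: max=10/3, min=8/3, spread=2/3
Step 2: max=47/15, min=43/15, spread=4/15
  -> spread < 1/2 first at step 2
Step 3: max=422/135, min=388/135, spread=34/135
Step 4: max=82969/27000, min=79031/27000, spread=1969/13500
Step 5: max=744499/243000, min=713501/243000, spread=15499/121500
Step 6: max=4438751/1458000, min=4309249/1458000, spread=64751/729000
Step 7: max=664197709/218700000, min=648002291/218700000, spread=8097709/109350000
Step 8: max=3973579031/1312200000, min=3899620969/1312200000, spread=36979031/656100000

Answer: 2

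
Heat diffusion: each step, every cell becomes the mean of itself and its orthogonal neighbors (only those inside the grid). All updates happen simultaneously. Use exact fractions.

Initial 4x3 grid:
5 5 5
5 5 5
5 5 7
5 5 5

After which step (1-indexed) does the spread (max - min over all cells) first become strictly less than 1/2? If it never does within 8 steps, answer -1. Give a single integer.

Answer: 3

Derivation:
Step 1: max=17/3, min=5, spread=2/3
Step 2: max=331/60, min=5, spread=31/60
Step 3: max=2911/540, min=5, spread=211/540
  -> spread < 1/2 first at step 3
Step 4: max=286897/54000, min=4547/900, spread=14077/54000
Step 5: max=2570407/486000, min=273683/54000, spread=5363/24300
Step 6: max=76640809/14580000, min=152869/30000, spread=93859/583200
Step 7: max=4584274481/874800000, min=248336467/48600000, spread=4568723/34992000
Step 8: max=274220435629/52488000000, min=7471618889/1458000000, spread=8387449/83980800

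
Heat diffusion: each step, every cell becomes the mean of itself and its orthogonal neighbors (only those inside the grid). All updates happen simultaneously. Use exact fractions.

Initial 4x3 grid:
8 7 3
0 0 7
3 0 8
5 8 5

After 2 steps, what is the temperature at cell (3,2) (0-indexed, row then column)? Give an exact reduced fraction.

Step 1: cell (3,2) = 7
Step 2: cell (3,2) = 11/2
Full grid after step 2:
  49/12 539/120 44/9
  251/80 367/100 539/120
  833/240 181/50 203/40
  71/18 619/120 11/2

Answer: 11/2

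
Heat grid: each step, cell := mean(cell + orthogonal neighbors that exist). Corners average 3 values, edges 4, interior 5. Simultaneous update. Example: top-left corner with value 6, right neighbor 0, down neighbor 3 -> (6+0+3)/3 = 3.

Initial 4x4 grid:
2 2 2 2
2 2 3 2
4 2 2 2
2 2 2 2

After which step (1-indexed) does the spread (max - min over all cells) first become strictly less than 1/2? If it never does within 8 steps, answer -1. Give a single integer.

Answer: 3

Derivation:
Step 1: max=8/3, min=2, spread=2/3
Step 2: max=151/60, min=2, spread=31/60
Step 3: max=1291/540, min=493/240, spread=727/2160
  -> spread < 1/2 first at step 3
Step 4: max=252737/108000, min=15047/7200, spread=3379/13500
Step 5: max=561653/243000, min=50797/24000, spread=378667/1944000
Step 6: max=16674491/7290000, min=13846387/6480000, spread=1755689/11664000
Step 7: max=993657601/437400000, min=1393702337/648000000, spread=2116340941/17496000000
Step 8: max=3704362769/1640250000, min=13992746591/6480000000, spread=51983612209/524880000000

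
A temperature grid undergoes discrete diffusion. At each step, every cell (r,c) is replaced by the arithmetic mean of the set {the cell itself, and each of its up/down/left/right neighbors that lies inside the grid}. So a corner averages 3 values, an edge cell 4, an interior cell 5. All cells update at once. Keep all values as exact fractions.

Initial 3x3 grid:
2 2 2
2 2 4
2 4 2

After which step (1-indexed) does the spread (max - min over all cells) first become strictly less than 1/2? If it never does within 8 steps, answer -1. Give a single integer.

Answer: 4

Derivation:
Step 1: max=10/3, min=2, spread=4/3
Step 2: max=113/40, min=2, spread=33/40
Step 3: max=1517/540, min=101/45, spread=61/108
Step 4: max=86239/32400, min=3061/1350, spread=511/1296
  -> spread < 1/2 first at step 4
Step 5: max=5117933/1944000, min=42401/18000, spread=4309/15552
Step 6: max=300663751/116640000, min=5791237/2430000, spread=36295/186624
Step 7: max=17881970597/6998400000, min=1410535831/583200000, spread=305773/2239488
Step 8: max=1063122670159/419904000000, min=14206575497/5832000000, spread=2575951/26873856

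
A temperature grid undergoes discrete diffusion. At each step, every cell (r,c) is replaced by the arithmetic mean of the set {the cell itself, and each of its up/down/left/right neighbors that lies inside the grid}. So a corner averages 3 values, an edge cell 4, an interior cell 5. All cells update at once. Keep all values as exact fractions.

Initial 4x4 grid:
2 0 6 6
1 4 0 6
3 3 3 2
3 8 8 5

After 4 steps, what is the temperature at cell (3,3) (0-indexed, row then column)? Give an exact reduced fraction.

Step 1: cell (3,3) = 5
Step 2: cell (3,3) = 5
Step 3: cell (3,3) = 277/60
Step 4: cell (3,3) = 4141/900
Full grid after step 4:
  6779/2700 49111/18000 63007/18000 40781/10800
  47951/18000 23569/7500 104951/30000 144809/36000
  188857/54000 325811/90000 6193/1500 50251/12000
  25741/6480 467849/108000 159683/36000 4141/900

Answer: 4141/900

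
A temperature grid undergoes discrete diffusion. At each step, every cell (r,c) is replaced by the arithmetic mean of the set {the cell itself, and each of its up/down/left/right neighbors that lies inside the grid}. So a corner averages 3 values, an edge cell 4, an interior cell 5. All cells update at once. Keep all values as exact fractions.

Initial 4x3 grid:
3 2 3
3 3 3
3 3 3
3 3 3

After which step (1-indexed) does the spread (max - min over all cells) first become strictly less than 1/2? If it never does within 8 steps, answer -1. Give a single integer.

Answer: 1

Derivation:
Step 1: max=3, min=8/3, spread=1/3
  -> spread < 1/2 first at step 1
Step 2: max=3, min=653/240, spread=67/240
Step 3: max=3, min=6043/2160, spread=437/2160
Step 4: max=2991/1000, min=2434469/864000, spread=29951/172800
Step 5: max=10046/3375, min=22112179/7776000, spread=206761/1555200
Step 6: max=16034329/5400000, min=8875004429/3110400000, spread=14430763/124416000
Step 7: max=1278347273/432000000, min=534764258311/186624000000, spread=139854109/1492992000
Step 8: max=114788771023/38880000000, min=32169848109749/11197440000000, spread=7114543559/89579520000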